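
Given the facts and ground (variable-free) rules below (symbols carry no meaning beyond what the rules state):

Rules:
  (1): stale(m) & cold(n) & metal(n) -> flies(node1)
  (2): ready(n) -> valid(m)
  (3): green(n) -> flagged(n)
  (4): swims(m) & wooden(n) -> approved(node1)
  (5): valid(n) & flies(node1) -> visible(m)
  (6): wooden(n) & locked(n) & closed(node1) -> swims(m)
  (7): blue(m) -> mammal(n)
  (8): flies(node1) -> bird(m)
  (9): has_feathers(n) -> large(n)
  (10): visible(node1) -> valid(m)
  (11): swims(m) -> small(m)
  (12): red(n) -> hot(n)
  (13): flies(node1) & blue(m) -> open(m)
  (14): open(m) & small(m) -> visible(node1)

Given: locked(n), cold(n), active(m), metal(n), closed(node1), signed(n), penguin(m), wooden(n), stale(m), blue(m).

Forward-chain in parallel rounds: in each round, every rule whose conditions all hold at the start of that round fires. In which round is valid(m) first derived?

Round 1 fires (1), (6), (7), giving flies(node1), swims(m), mammal(n).
Round 2 fires (4), (8), (11), (13), giving approved(node1), bird(m), small(m), open(m).
Round 3 fires (14), giving visible(node1).
Round 4 fires (10), giving valid(m).
valid(m) first appears in round 4.

4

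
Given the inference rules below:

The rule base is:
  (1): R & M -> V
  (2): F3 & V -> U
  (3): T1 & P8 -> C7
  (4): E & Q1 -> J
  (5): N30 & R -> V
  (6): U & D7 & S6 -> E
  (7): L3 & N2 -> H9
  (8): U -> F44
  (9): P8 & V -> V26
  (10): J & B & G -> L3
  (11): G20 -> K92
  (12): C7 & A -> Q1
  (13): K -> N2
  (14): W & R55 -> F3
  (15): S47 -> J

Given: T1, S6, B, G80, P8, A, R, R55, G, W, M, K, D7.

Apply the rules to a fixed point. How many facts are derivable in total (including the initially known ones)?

25

Round 1 fires (1), (3), (13), (14), giving V, C7, N2, F3.
Round 2 fires (2), (9), (12), giving U, V26, Q1.
Round 3 fires (6), (8), giving E, F44.
Round 4 fires (4), giving J.
Round 5 fires (10), giving L3.
Round 6 fires (7), giving H9.
Closure: {A, B, C7, D7, E, F3, F44, G, G80, H9, J, K, L3, M, N2, P8, Q1, R, R55, S6, T1, U, V, V26, W} — 25 facts.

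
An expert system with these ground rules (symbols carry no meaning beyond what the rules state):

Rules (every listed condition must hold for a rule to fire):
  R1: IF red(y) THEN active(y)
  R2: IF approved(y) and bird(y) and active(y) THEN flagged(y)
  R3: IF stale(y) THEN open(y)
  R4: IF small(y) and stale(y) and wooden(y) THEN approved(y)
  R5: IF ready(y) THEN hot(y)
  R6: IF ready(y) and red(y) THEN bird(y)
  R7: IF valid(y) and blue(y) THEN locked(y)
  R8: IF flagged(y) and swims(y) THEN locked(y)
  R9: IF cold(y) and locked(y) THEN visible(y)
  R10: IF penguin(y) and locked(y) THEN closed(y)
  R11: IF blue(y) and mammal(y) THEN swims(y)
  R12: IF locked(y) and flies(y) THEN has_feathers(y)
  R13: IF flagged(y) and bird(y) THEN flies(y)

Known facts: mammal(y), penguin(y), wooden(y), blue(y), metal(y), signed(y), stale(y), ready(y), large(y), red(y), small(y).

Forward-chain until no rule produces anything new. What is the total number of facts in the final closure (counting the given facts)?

22

Round 1: R1 [IF red(y) THEN active(y)]; R3 [IF stale(y) THEN open(y)]; R4 [IF small(y) and stale(y) and wooden(y) THEN approved(y)]; R5 [IF ready(y) THEN hot(y)]; R6 [IF ready(y) and red(y) THEN bird(y)]; R11 [IF blue(y) and mammal(y) THEN swims(y)]. Adds active(y), open(y), approved(y), hot(y), bird(y), swims(y).
Round 2: R2 [IF approved(y) and bird(y) and active(y) THEN flagged(y)]. Adds flagged(y).
Round 3: R8 [IF flagged(y) and swims(y) THEN locked(y)]; R13 [IF flagged(y) and bird(y) THEN flies(y)]. Adds locked(y), flies(y).
Round 4: R10 [IF penguin(y) and locked(y) THEN closed(y)]; R12 [IF locked(y) and flies(y) THEN has_feathers(y)]. Adds closed(y), has_feathers(y).
Closure: {active(y), approved(y), bird(y), blue(y), closed(y), flagged(y), flies(y), has_feathers(y), hot(y), large(y), locked(y), mammal(y), metal(y), open(y), penguin(y), ready(y), red(y), signed(y), small(y), stale(y), swims(y), wooden(y)} — 22 facts.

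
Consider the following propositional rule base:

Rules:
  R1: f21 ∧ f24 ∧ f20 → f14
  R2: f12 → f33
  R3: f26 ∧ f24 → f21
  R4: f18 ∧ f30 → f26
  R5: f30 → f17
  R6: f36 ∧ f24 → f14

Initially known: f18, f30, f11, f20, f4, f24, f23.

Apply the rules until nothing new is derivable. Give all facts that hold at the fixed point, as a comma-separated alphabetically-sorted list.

f11, f14, f17, f18, f20, f21, f23, f24, f26, f30, f4

[1] R4 [f18 ∧ f30 → f26]; R5 [f30 → f17]. ⇒ new: f26, f17.
[2] R3 [f26 ∧ f24 → f21]. ⇒ new: f21.
[3] R1 [f21 ∧ f24 ∧ f20 → f14]. ⇒ new: f14.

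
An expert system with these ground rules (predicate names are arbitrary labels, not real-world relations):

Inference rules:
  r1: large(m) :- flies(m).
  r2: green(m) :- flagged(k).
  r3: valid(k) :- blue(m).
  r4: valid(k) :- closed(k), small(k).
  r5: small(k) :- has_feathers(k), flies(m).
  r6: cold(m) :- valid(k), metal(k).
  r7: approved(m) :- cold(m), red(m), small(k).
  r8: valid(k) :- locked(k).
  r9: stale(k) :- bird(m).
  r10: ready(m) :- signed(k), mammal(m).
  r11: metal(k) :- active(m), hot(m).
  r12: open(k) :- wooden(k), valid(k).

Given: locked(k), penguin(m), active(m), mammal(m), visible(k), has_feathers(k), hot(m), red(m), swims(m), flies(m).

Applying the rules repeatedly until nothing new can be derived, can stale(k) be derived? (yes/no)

Round 1 fires r1, r5, r8, r11, giving large(m), small(k), valid(k), metal(k).
Round 2 fires r6, giving cold(m).
Round 3 fires r7, giving approved(m).
Fixed point reached. stale(k) is concluded only by r9; r9 needs bird(m) (never derived).

no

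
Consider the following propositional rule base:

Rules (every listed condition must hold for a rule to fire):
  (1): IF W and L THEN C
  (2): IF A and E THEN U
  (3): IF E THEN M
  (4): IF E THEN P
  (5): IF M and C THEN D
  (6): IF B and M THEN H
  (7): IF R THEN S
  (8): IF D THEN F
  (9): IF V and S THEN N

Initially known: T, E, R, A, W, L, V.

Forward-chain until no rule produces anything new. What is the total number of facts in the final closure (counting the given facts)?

15

Round 1 fires (1), (2), (3), (4), (7), giving C, U, M, P, S.
Round 2 fires (5), (9), giving D, N.
Round 3 fires (8), giving F.
Closure: {A, C, D, E, F, L, M, N, P, R, S, T, U, V, W} — 15 facts.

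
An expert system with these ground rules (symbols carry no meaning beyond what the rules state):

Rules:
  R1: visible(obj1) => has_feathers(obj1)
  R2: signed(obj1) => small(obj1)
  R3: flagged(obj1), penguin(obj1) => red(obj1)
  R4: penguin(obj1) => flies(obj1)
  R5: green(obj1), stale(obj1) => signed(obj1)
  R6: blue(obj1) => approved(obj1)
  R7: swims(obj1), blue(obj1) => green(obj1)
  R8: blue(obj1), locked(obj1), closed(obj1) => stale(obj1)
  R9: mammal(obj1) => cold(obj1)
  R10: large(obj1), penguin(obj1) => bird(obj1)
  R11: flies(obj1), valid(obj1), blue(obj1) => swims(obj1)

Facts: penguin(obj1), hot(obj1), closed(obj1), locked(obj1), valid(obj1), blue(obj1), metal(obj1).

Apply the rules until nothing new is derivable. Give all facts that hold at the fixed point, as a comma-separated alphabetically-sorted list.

approved(obj1), blue(obj1), closed(obj1), flies(obj1), green(obj1), hot(obj1), locked(obj1), metal(obj1), penguin(obj1), signed(obj1), small(obj1), stale(obj1), swims(obj1), valid(obj1)

Round 1 — R4, R6, R8, derive flies(obj1), approved(obj1), stale(obj1).
Round 2 — R11, derive swims(obj1).
Round 3 — R7, derive green(obj1).
Round 4 — R5, derive signed(obj1).
Round 5 — R2, derive small(obj1).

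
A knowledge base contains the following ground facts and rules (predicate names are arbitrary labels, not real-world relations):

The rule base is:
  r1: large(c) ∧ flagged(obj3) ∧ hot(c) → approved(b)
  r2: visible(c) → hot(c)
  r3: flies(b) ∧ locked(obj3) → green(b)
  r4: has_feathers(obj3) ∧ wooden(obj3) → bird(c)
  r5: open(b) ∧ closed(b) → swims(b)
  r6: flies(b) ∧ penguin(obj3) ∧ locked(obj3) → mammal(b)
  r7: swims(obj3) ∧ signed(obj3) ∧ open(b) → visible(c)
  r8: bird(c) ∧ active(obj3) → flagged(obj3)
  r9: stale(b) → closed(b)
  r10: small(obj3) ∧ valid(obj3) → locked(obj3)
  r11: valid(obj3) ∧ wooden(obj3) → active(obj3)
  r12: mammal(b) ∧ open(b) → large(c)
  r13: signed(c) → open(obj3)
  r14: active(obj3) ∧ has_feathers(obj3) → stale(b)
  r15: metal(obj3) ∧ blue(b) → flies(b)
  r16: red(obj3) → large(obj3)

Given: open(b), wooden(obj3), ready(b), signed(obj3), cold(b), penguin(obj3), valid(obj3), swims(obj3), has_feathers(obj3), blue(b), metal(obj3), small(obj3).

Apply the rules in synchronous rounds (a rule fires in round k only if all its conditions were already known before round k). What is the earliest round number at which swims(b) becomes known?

4

[1] r4 [has_feathers(obj3) ∧ wooden(obj3) → bird(c)]; r7 [swims(obj3) ∧ signed(obj3) ∧ open(b) → visible(c)]; r10 [small(obj3) ∧ valid(obj3) → locked(obj3)]; r11 [valid(obj3) ∧ wooden(obj3) → active(obj3)]; r15 [metal(obj3) ∧ blue(b) → flies(b)]. ⇒ new: bird(c), visible(c), locked(obj3), active(obj3), flies(b).
[2] r2 [visible(c) → hot(c)]; r3 [flies(b) ∧ locked(obj3) → green(b)]; r6 [flies(b) ∧ penguin(obj3) ∧ locked(obj3) → mammal(b)]; r8 [bird(c) ∧ active(obj3) → flagged(obj3)]; r14 [active(obj3) ∧ has_feathers(obj3) → stale(b)]. ⇒ new: hot(c), green(b), mammal(b), flagged(obj3), stale(b).
[3] r9 [stale(b) → closed(b)]; r12 [mammal(b) ∧ open(b) → large(c)]. ⇒ new: closed(b), large(c).
[4] r1 [large(c) ∧ flagged(obj3) ∧ hot(c) → approved(b)]; r5 [open(b) ∧ closed(b) → swims(b)]. ⇒ new: approved(b), swims(b).
swims(b) first appears in round 4.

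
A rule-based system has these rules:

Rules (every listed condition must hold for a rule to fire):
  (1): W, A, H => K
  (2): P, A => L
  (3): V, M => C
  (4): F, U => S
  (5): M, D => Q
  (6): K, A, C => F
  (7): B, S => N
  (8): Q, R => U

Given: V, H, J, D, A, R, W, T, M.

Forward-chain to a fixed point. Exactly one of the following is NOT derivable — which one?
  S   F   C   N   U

N

Round 1 — (1), (3), (5), derive K, C, Q.
Round 2 — (6), (8), derive F, U.
Round 3 — (4), derive S.
Derived: S (round 3), U (round 2), C (round 1), F (round 2). N never appears in any round.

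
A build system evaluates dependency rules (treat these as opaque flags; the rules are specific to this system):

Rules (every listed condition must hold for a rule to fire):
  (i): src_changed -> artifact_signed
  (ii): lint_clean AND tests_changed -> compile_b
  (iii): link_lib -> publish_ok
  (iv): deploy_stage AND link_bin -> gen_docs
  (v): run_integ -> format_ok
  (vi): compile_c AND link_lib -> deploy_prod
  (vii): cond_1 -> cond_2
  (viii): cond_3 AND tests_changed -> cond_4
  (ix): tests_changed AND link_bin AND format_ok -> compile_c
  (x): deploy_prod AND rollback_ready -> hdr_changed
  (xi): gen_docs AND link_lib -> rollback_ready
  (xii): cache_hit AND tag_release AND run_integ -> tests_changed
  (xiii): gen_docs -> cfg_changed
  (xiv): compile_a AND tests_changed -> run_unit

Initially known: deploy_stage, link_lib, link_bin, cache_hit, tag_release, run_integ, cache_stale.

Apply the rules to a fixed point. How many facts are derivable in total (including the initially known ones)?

Round 1 — (iii), (iv), (v), (xii), derive publish_ok, gen_docs, format_ok, tests_changed.
Round 2 — (ix), (xi), (xiii), derive compile_c, rollback_ready, cfg_changed.
Round 3 — (vi), derive deploy_prod.
Round 4 — (x), derive hdr_changed.
Closure: {cache_hit, cache_stale, cfg_changed, compile_c, deploy_prod, deploy_stage, format_ok, gen_docs, hdr_changed, link_bin, link_lib, publish_ok, rollback_ready, run_integ, tag_release, tests_changed} — 16 facts.

16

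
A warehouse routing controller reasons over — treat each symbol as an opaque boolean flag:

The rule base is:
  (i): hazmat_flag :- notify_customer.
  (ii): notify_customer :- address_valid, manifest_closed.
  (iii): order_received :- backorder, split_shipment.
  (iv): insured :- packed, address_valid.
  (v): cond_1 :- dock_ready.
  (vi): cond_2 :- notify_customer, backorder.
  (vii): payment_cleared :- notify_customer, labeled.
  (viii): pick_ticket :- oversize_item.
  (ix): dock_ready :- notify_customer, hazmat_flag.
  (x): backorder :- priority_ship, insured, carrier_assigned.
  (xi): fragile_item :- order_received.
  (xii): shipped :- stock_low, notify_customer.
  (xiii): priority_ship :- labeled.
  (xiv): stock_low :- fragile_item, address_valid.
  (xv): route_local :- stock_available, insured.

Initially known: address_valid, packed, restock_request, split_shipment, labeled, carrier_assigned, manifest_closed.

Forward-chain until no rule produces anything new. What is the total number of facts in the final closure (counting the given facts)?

20

Round 1 — (ii), (iv), (xiii), derive notify_customer, insured, priority_ship.
Round 2 — (i), (vii), (x), derive hazmat_flag, payment_cleared, backorder.
Round 3 — (iii), (vi), (ix), derive order_received, cond_2, dock_ready.
Round 4 — (v), (xi), derive cond_1, fragile_item.
Round 5 — (xiv), derive stock_low.
Round 6 — (xii), derive shipped.
Closure: {address_valid, backorder, carrier_assigned, cond_1, cond_2, dock_ready, fragile_item, hazmat_flag, insured, labeled, manifest_closed, notify_customer, order_received, packed, payment_cleared, priority_ship, restock_request, shipped, split_shipment, stock_low} — 20 facts.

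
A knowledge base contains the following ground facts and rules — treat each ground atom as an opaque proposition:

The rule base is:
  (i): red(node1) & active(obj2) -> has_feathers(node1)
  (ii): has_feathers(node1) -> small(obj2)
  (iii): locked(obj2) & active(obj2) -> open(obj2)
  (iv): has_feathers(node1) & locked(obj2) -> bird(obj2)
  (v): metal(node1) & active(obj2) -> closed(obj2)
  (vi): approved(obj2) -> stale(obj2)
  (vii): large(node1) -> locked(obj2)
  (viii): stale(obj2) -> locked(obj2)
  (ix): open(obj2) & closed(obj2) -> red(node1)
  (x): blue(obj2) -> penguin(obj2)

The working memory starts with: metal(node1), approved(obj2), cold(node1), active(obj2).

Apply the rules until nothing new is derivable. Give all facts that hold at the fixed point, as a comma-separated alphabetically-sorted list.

active(obj2), approved(obj2), bird(obj2), closed(obj2), cold(node1), has_feathers(node1), locked(obj2), metal(node1), open(obj2), red(node1), small(obj2), stale(obj2)

Round 1 — (v), (vi), derive closed(obj2), stale(obj2).
Round 2 — (viii), derive locked(obj2).
Round 3 — (iii), derive open(obj2).
Round 4 — (ix), derive red(node1).
Round 5 — (i), derive has_feathers(node1).
Round 6 — (ii), (iv), derive small(obj2), bird(obj2).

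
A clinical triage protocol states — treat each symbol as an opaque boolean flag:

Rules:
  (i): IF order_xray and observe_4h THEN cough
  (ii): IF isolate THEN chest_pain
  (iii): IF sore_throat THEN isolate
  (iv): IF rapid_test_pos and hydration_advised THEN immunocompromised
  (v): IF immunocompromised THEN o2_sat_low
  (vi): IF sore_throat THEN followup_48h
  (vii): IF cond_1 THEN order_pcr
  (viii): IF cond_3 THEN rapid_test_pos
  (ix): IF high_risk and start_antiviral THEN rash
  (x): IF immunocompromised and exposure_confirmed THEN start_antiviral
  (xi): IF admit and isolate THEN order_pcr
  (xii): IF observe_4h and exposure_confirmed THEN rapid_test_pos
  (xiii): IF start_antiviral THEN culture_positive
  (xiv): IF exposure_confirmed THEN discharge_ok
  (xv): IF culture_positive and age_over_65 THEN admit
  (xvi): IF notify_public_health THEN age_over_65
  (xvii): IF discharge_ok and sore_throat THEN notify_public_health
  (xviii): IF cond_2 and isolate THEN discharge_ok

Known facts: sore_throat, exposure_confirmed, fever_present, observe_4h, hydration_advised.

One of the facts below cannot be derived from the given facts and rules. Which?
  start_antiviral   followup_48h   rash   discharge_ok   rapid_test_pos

Round 1: (iii) [IF sore_throat THEN isolate]; (vi) [IF sore_throat THEN followup_48h]; (xii) [IF observe_4h and exposure_confirmed THEN rapid_test_pos]; (xiv) [IF exposure_confirmed THEN discharge_ok]. New: isolate, followup_48h, rapid_test_pos, discharge_ok.
Round 2: (ii) [IF isolate THEN chest_pain]; (iv) [IF rapid_test_pos and hydration_advised THEN immunocompromised]; (xvii) [IF discharge_ok and sore_throat THEN notify_public_health]. New: chest_pain, immunocompromised, notify_public_health.
Round 3: (v) [IF immunocompromised THEN o2_sat_low]; (x) [IF immunocompromised and exposure_confirmed THEN start_antiviral]; (xvi) [IF notify_public_health THEN age_over_65]. New: o2_sat_low, start_antiviral, age_over_65.
Round 4: (xiii) [IF start_antiviral THEN culture_positive]. New: culture_positive.
Round 5: (xv) [IF culture_positive and age_over_65 THEN admit]. New: admit.
Round 6: (xi) [IF admit and isolate THEN order_pcr]. New: order_pcr.
Derived: start_antiviral (round 3), discharge_ok (round 1), rapid_test_pos (round 1), followup_48h (round 1). rash never appears in any round.

rash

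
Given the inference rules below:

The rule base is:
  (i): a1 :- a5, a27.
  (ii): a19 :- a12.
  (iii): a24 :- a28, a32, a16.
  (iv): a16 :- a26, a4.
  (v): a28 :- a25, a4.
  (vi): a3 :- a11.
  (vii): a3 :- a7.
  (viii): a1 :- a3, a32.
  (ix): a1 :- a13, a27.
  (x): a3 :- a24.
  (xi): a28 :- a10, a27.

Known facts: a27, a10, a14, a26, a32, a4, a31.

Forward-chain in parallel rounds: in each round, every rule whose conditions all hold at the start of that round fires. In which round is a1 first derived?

4

[1] (iv) [a16 :- a26, a4.]; (xi) [a28 :- a10, a27.]. ⇒ new: a16, a28.
[2] (iii) [a24 :- a28, a32, a16.]. ⇒ new: a24.
[3] (x) [a3 :- a24.]. ⇒ new: a3.
[4] (viii) [a1 :- a3, a32.]. ⇒ new: a1.
a1 first appears in round 4.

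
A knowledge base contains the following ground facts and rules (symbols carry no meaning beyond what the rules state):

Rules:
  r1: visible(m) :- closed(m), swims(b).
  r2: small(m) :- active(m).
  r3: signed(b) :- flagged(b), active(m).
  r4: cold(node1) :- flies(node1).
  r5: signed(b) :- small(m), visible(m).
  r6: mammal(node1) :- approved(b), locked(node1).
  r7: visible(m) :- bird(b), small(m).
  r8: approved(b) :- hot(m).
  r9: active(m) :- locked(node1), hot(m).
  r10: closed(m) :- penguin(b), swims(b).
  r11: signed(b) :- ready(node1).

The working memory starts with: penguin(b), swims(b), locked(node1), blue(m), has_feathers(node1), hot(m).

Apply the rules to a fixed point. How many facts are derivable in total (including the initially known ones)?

13

Round 1: r8 [approved(b) :- hot(m).]; r9 [active(m) :- locked(node1), hot(m).]; r10 [closed(m) :- penguin(b), swims(b).]. Adds approved(b), active(m), closed(m).
Round 2: r1 [visible(m) :- closed(m), swims(b).]; r2 [small(m) :- active(m).]; r6 [mammal(node1) :- approved(b), locked(node1).]. Adds visible(m), small(m), mammal(node1).
Round 3: r5 [signed(b) :- small(m), visible(m).]. Adds signed(b).
Closure: {active(m), approved(b), blue(m), closed(m), has_feathers(node1), hot(m), locked(node1), mammal(node1), penguin(b), signed(b), small(m), swims(b), visible(m)} — 13 facts.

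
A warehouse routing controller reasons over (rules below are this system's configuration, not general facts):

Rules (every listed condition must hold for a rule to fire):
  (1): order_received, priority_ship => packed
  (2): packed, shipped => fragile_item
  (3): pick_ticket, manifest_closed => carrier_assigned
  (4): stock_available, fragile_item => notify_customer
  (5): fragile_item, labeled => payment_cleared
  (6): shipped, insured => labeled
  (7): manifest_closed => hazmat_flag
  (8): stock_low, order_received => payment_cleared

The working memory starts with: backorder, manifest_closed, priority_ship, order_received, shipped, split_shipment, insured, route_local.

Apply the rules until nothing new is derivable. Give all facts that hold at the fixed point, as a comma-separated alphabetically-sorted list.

Round 1 — (1), (6), (7), derive packed, labeled, hazmat_flag.
Round 2 — (2), derive fragile_item.
Round 3 — (5), derive payment_cleared.

backorder, fragile_item, hazmat_flag, insured, labeled, manifest_closed, order_received, packed, payment_cleared, priority_ship, route_local, shipped, split_shipment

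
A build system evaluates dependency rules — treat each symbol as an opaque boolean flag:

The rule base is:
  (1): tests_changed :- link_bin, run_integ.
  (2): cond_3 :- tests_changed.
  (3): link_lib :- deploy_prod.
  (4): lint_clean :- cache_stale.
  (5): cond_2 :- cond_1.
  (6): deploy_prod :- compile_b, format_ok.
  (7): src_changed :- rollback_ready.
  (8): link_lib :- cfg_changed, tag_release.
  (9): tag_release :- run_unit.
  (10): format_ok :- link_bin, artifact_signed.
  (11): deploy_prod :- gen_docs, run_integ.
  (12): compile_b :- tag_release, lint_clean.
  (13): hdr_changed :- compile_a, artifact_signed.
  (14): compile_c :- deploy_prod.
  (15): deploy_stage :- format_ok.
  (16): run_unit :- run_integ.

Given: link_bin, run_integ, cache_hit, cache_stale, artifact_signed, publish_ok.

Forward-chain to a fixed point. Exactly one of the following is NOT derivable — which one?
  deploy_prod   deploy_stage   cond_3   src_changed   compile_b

Round 1: (1) [tests_changed :- link_bin, run_integ.]; (4) [lint_clean :- cache_stale.]; (10) [format_ok :- link_bin, artifact_signed.]; (16) [run_unit :- run_integ.]. New: tests_changed, lint_clean, format_ok, run_unit.
Round 2: (2) [cond_3 :- tests_changed.]; (9) [tag_release :- run_unit.]; (15) [deploy_stage :- format_ok.]. New: cond_3, tag_release, deploy_stage.
Round 3: (12) [compile_b :- tag_release, lint_clean.]. New: compile_b.
Round 4: (6) [deploy_prod :- compile_b, format_ok.]. New: deploy_prod.
Round 5: (3) [link_lib :- deploy_prod.]; (14) [compile_c :- deploy_prod.]. New: link_lib, compile_c.
Derived: deploy_stage (round 2), cond_3 (round 2), deploy_prod (round 4), compile_b (round 3). src_changed never appears in any round.

src_changed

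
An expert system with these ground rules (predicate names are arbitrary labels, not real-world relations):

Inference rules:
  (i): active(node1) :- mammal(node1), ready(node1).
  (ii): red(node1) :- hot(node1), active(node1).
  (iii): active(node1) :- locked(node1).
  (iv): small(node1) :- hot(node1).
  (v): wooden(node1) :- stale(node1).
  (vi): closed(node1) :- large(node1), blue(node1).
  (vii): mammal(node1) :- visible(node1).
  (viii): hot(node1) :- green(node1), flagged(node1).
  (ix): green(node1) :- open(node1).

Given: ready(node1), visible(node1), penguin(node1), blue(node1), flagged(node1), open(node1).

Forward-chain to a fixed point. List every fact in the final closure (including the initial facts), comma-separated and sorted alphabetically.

Round 1 fires (vii), (ix), giving mammal(node1), green(node1).
Round 2 fires (i), (viii), giving active(node1), hot(node1).
Round 3 fires (ii), (iv), giving red(node1), small(node1).

active(node1), blue(node1), flagged(node1), green(node1), hot(node1), mammal(node1), open(node1), penguin(node1), ready(node1), red(node1), small(node1), visible(node1)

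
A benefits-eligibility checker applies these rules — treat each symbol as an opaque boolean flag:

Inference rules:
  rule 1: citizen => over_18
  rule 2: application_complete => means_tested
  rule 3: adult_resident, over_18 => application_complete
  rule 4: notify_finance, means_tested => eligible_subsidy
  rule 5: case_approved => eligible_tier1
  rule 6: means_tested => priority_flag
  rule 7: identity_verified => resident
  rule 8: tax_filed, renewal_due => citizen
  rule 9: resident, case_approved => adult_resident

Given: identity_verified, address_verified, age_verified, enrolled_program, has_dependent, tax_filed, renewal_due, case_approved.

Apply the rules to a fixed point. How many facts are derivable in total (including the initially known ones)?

Round 1 fires rule 5, rule 7, rule 8, giving eligible_tier1, resident, citizen.
Round 2 fires rule 1, rule 9, giving over_18, adult_resident.
Round 3 fires rule 3, giving application_complete.
Round 4 fires rule 2, giving means_tested.
Round 5 fires rule 6, giving priority_flag.
Closure: {address_verified, adult_resident, age_verified, application_complete, case_approved, citizen, eligible_tier1, enrolled_program, has_dependent, identity_verified, means_tested, over_18, priority_flag, renewal_due, resident, tax_filed} — 16 facts.

16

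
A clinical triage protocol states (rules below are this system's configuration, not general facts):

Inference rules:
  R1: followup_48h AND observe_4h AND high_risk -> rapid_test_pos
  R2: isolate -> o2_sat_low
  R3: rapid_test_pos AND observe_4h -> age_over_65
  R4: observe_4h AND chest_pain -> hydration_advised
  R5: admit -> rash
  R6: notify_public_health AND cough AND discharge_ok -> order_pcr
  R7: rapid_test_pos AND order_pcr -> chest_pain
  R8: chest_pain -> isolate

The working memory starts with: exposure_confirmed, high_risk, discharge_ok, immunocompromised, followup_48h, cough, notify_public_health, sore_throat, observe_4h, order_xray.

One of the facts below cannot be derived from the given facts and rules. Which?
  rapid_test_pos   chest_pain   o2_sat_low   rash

rash

Round 1: R1 [followup_48h AND observe_4h AND high_risk -> rapid_test_pos]; R6 [notify_public_health AND cough AND discharge_ok -> order_pcr]. New: rapid_test_pos, order_pcr.
Round 2: R3 [rapid_test_pos AND observe_4h -> age_over_65]; R7 [rapid_test_pos AND order_pcr -> chest_pain]. New: age_over_65, chest_pain.
Round 3: R4 [observe_4h AND chest_pain -> hydration_advised]; R8 [chest_pain -> isolate]. New: hydration_advised, isolate.
Round 4: R2 [isolate -> o2_sat_low]. New: o2_sat_low.
Derived: rapid_test_pos (round 1), o2_sat_low (round 4), chest_pain (round 2). rash never appears in any round.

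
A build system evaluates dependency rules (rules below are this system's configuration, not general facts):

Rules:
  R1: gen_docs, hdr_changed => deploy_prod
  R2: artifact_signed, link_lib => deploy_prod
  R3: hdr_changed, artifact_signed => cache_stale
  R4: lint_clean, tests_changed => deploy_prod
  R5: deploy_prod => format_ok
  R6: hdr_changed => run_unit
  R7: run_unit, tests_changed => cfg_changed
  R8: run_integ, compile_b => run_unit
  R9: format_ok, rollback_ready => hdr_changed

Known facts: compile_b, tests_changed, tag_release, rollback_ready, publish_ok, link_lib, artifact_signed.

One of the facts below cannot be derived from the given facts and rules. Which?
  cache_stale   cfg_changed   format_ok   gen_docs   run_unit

gen_docs

Round 1: R2 [artifact_signed, link_lib => deploy_prod]. New: deploy_prod.
Round 2: R5 [deploy_prod => format_ok]. New: format_ok.
Round 3: R9 [format_ok, rollback_ready => hdr_changed]. New: hdr_changed.
Round 4: R3 [hdr_changed, artifact_signed => cache_stale]; R6 [hdr_changed => run_unit]. New: cache_stale, run_unit.
Round 5: R7 [run_unit, tests_changed => cfg_changed]. New: cfg_changed.
Derived: cache_stale (round 4), format_ok (round 2), run_unit (round 4), cfg_changed (round 5). gen_docs never appears in any round.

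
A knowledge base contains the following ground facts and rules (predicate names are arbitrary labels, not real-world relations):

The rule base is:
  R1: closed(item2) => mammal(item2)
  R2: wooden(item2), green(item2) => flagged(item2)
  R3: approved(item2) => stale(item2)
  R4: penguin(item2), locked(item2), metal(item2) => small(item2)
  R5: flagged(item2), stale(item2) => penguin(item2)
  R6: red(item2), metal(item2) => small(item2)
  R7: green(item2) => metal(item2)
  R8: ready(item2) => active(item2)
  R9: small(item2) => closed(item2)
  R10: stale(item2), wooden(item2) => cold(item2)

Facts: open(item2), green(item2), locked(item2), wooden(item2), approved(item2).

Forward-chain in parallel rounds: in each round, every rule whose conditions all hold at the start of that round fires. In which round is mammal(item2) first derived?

5

Round 1 — R2, R3, R7, derive flagged(item2), stale(item2), metal(item2).
Round 2 — R5, R10, derive penguin(item2), cold(item2).
Round 3 — R4, derive small(item2).
Round 4 — R9, derive closed(item2).
Round 5 — R1, derive mammal(item2).
mammal(item2) first appears in round 5.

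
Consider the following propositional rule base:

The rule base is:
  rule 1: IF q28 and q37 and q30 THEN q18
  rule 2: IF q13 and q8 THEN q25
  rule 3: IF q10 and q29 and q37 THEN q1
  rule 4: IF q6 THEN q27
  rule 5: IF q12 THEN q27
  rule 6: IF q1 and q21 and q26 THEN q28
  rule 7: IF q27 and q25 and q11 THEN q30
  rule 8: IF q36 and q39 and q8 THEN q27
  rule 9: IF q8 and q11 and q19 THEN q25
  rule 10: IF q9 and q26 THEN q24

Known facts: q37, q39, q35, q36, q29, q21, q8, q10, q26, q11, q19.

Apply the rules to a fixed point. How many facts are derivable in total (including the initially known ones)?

17

Round 1 fires rule 3, rule 8, rule 9, giving q1, q27, q25.
Round 2 fires rule 6, rule 7, giving q28, q30.
Round 3 fires rule 1, giving q18.
Closure: {q1, q10, q11, q18, q19, q21, q25, q26, q27, q28, q29, q30, q35, q36, q37, q39, q8} — 17 facts.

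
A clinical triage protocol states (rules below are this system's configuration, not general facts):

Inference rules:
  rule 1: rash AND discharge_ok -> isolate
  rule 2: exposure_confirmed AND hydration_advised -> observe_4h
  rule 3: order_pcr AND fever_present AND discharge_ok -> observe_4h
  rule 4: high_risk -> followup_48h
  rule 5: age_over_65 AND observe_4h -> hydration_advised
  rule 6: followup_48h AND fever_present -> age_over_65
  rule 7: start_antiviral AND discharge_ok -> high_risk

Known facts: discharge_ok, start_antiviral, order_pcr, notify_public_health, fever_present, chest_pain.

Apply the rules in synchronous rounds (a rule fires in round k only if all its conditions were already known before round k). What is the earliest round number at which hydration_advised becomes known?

4

Round 1: rule 3 [order_pcr AND fever_present AND discharge_ok -> observe_4h]; rule 7 [start_antiviral AND discharge_ok -> high_risk]. Adds observe_4h, high_risk.
Round 2: rule 4 [high_risk -> followup_48h]. Adds followup_48h.
Round 3: rule 6 [followup_48h AND fever_present -> age_over_65]. Adds age_over_65.
Round 4: rule 5 [age_over_65 AND observe_4h -> hydration_advised]. Adds hydration_advised.
hydration_advised first appears in round 4.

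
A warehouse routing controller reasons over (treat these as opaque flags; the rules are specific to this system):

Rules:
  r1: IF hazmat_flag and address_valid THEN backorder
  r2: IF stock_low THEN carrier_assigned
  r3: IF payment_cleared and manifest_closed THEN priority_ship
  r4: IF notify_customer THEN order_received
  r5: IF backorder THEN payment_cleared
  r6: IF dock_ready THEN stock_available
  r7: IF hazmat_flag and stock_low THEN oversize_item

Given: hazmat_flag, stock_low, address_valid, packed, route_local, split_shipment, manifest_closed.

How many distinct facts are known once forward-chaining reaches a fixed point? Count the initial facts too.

12

Round 1 fires r1, r2, r7, giving backorder, carrier_assigned, oversize_item.
Round 2 fires r5, giving payment_cleared.
Round 3 fires r3, giving priority_ship.
Closure: {address_valid, backorder, carrier_assigned, hazmat_flag, manifest_closed, oversize_item, packed, payment_cleared, priority_ship, route_local, split_shipment, stock_low} — 12 facts.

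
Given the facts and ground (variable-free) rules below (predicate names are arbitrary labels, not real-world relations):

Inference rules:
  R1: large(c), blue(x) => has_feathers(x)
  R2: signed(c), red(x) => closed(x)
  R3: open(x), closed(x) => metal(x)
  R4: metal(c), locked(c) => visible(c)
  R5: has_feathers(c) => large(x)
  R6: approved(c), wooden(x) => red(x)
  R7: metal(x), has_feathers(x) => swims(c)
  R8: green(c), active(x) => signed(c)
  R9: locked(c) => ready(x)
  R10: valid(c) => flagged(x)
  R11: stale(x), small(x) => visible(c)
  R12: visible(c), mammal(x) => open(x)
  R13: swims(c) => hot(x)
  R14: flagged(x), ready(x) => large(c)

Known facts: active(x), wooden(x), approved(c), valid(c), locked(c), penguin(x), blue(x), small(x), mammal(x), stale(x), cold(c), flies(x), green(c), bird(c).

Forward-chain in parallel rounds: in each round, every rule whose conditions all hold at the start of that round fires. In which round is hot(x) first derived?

[1] R6 [approved(c), wooden(x) => red(x)]; R8 [green(c), active(x) => signed(c)]; R9 [locked(c) => ready(x)]; R10 [valid(c) => flagged(x)]; R11 [stale(x), small(x) => visible(c)]. ⇒ new: red(x), signed(c), ready(x), flagged(x), visible(c).
[2] R2 [signed(c), red(x) => closed(x)]; R12 [visible(c), mammal(x) => open(x)]; R14 [flagged(x), ready(x) => large(c)]. ⇒ new: closed(x), open(x), large(c).
[3] R1 [large(c), blue(x) => has_feathers(x)]; R3 [open(x), closed(x) => metal(x)]. ⇒ new: has_feathers(x), metal(x).
[4] R7 [metal(x), has_feathers(x) => swims(c)]. ⇒ new: swims(c).
[5] R13 [swims(c) => hot(x)]. ⇒ new: hot(x).
hot(x) first appears in round 5.

5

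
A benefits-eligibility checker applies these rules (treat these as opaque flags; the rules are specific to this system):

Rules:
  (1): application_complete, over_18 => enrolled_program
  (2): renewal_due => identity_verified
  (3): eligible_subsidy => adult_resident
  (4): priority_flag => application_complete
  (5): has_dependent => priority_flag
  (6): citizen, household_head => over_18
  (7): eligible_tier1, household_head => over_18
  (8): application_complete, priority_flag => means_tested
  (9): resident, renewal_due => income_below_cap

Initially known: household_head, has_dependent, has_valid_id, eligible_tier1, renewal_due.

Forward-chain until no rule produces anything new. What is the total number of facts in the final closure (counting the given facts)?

11

Round 1: (2) [renewal_due => identity_verified]; (5) [has_dependent => priority_flag]; (7) [eligible_tier1, household_head => over_18]. New: identity_verified, priority_flag, over_18.
Round 2: (4) [priority_flag => application_complete]. New: application_complete.
Round 3: (1) [application_complete, over_18 => enrolled_program]; (8) [application_complete, priority_flag => means_tested]. New: enrolled_program, means_tested.
Closure: {application_complete, eligible_tier1, enrolled_program, has_dependent, has_valid_id, household_head, identity_verified, means_tested, over_18, priority_flag, renewal_due} — 11 facts.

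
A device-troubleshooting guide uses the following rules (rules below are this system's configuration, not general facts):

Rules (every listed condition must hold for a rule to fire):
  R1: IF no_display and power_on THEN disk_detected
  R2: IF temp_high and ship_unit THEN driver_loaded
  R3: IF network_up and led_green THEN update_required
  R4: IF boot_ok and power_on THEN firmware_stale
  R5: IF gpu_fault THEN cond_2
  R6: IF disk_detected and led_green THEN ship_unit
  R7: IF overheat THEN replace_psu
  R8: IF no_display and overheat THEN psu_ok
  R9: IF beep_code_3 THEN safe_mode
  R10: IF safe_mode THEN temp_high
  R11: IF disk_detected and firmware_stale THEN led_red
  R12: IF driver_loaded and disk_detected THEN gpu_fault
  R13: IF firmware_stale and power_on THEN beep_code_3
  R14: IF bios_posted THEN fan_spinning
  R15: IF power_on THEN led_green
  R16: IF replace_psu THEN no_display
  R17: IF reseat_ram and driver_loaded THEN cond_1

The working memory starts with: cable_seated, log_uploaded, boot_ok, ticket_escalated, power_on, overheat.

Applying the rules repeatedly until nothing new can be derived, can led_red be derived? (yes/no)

[1] R4 [IF boot_ok and power_on THEN firmware_stale]; R7 [IF overheat THEN replace_psu]; R15 [IF power_on THEN led_green]. ⇒ new: firmware_stale, replace_psu, led_green.
[2] R13 [IF firmware_stale and power_on THEN beep_code_3]; R16 [IF replace_psu THEN no_display]. ⇒ new: beep_code_3, no_display.
[3] R1 [IF no_display and power_on THEN disk_detected]; R8 [IF no_display and overheat THEN psu_ok]; R9 [IF beep_code_3 THEN safe_mode]. ⇒ new: disk_detected, psu_ok, safe_mode.
[4] R6 [IF disk_detected and led_green THEN ship_unit]; R10 [IF safe_mode THEN temp_high]; R11 [IF disk_detected and firmware_stale THEN led_red]. ⇒ new: ship_unit, temp_high, led_red.
[5] R2 [IF temp_high and ship_unit THEN driver_loaded]. ⇒ new: driver_loaded.
[6] R12 [IF driver_loaded and disk_detected THEN gpu_fault]. ⇒ new: gpu_fault.
[7] R5 [IF gpu_fault THEN cond_2]. ⇒ new: cond_2.
led_red appears in round 4, so it is derivable.

yes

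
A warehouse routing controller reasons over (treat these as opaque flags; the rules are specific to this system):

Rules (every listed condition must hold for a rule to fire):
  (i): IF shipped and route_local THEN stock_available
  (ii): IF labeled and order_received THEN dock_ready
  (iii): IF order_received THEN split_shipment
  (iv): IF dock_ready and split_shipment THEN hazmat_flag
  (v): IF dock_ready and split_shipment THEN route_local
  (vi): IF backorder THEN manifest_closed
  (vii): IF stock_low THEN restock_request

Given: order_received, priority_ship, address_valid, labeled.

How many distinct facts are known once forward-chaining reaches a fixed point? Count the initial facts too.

Round 1: (ii) [IF labeled and order_received THEN dock_ready]; (iii) [IF order_received THEN split_shipment]. Adds dock_ready, split_shipment.
Round 2: (iv) [IF dock_ready and split_shipment THEN hazmat_flag]; (v) [IF dock_ready and split_shipment THEN route_local]. Adds hazmat_flag, route_local.
Closure: {address_valid, dock_ready, hazmat_flag, labeled, order_received, priority_ship, route_local, split_shipment} — 8 facts.

8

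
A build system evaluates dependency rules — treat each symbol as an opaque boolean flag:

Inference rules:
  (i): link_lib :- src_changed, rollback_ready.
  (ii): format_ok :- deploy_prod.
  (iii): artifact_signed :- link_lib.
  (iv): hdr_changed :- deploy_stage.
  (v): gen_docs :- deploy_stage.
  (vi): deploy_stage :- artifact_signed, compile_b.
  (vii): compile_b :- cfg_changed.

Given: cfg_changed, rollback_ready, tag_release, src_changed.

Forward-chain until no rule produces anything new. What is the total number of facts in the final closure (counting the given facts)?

10

Round 1 — (i), (vii), derive link_lib, compile_b.
Round 2 — (iii), derive artifact_signed.
Round 3 — (vi), derive deploy_stage.
Round 4 — (iv), (v), derive hdr_changed, gen_docs.
Closure: {artifact_signed, cfg_changed, compile_b, deploy_stage, gen_docs, hdr_changed, link_lib, rollback_ready, src_changed, tag_release} — 10 facts.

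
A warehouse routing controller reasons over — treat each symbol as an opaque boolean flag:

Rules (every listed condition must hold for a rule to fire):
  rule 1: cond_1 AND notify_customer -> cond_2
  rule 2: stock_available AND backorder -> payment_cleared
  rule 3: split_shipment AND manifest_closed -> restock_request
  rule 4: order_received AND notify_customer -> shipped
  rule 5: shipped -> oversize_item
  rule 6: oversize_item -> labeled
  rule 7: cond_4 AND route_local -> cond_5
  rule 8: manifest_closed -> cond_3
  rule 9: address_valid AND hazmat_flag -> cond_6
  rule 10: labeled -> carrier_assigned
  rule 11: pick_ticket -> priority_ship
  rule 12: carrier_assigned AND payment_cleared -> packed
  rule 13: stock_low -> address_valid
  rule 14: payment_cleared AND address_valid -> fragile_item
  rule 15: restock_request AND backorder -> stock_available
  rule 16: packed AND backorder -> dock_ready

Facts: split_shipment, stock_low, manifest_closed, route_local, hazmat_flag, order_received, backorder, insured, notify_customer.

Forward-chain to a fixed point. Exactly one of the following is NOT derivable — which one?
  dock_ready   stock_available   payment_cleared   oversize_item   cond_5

Round 1 fires rule 3, rule 4, rule 8, rule 13, giving restock_request, shipped, cond_3, address_valid.
Round 2 fires rule 5, rule 9, rule 15, giving oversize_item, cond_6, stock_available.
Round 3 fires rule 2, rule 6, giving payment_cleared, labeled.
Round 4 fires rule 10, rule 14, giving carrier_assigned, fragile_item.
Round 5 fires rule 12, giving packed.
Round 6 fires rule 16, giving dock_ready.
Derived: dock_ready (round 6), stock_available (round 2), payment_cleared (round 3), oversize_item (round 2). cond_5 never appears in any round.

cond_5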